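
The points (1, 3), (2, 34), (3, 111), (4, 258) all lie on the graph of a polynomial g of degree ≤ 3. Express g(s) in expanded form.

Using the Lagrange interpolation formula with nodes 1, 2, 3, 4:
  L_0(s) = (s - 2)(s - 3)(s - 4) / -6
  L_1(s) = (s - 1)(s - 3)(s - 4) / 2
  L_2(s) = (s - 1)(s - 2)(s - 4) / -2
  L_3(s) = (s - 1)(s - 2)(s - 3) / 6
Then g(s) = 3·L_0(s) + 34·L_1(s) + 111·L_2(s) + 258·L_3(s).
Expanding and collecting terms gives g(s) = 4s^3 - s^2 + 6s - 6.
Check: g(3) = 111. ✓

g(s) = 4s^3 - s^2 + 6s - 6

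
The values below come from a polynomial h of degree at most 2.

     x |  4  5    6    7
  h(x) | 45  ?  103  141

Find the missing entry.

71

On equispaced nodes a degree-2 polynomial has vanishing third forward difference, so
  - h(4) + 3·h(5) - 3·h(6) + h(7) = 0.
Substituting the known values and solving for h(5):
  3·h(5) = 213
  h(5) = 71.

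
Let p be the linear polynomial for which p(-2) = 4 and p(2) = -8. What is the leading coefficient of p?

-3

Write p(x) = ax + b. Substituting each data point gives a linear system:
  -2a + b = 4
  2a + b = -8
Solving the system yields a = -3, b = -2.
So p(x) = -3x - 2.
The leading coefficient is -3.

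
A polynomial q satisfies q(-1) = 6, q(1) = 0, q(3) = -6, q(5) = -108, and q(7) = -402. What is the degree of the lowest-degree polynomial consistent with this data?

Forward differences of the values at t = -1, 1, 3, 5, 7:
  q  : 6  0  -6  -108  -402
  Δ  : -6  -6  -102  -294
  Δ^2: 0  -96  -192
  Δ^3: -96  -96
  Δ^4: 0
The third differences are constant (-96) and nonzero, while all higher differences vanish, so the minimal degree is 3.

3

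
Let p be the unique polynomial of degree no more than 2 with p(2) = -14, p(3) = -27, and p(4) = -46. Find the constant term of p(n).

-6

Write p(n) = an^2 + bn + c. Substituting each data point gives a linear system:
  4a + 2b + c = -14
  9a + 3b + c = -27
  16a + 4b + c = -46
Solving the system yields a = -3, b = 2, c = -6.
So p(n) = -3n^2 + 2n - 6.
The constant term is -6.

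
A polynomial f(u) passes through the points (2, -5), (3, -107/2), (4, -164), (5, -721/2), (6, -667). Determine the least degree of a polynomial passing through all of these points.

Forward differences of the values at u = 2, 3, 4, 5, 6:
  f  : -5  -107/2  -164  -721/2  -667
  Δ  : -97/2  -221/2  -393/2  -613/2
  Δ^2: -62  -86  -110
  Δ^3: -24  -24
  Δ^4: 0
The third differences are constant (-24) and nonzero, while all higher differences vanish, so the minimal degree is 3.

3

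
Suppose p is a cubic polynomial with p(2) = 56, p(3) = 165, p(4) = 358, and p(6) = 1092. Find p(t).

p(t) = 4t^3 + 6t^2 + 3t - 6

Using the Lagrange interpolation formula with nodes 2, 3, 4, 6:
  L_0(t) = (t - 3)(t - 4)(t - 6) / -8
  L_1(t) = (t - 2)(t - 4)(t - 6) / 3
  L_2(t) = (t - 2)(t - 3)(t - 6) / -4
  L_3(t) = (t - 2)(t - 3)(t - 4) / 24
Then p(t) = 56·L_0(t) + 165·L_1(t) + 358·L_2(t) + 1092·L_3(t).
Expanding and collecting terms gives p(t) = 4t^3 + 6t^2 + 3t - 6.
Check: p(2) = 56. ✓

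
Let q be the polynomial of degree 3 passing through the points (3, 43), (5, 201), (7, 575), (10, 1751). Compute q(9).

1261

Using the Lagrange interpolation formula with nodes 3, 5, 7, 10:
  L_0(x) = (x - 5)(x - 7)(x - 10) / -56
  L_1(x) = (x - 3)(x - 7)(x - 10) / 20
  L_2(x) = (x - 3)(x - 5)(x - 10) / -24
  L_3(x) = (x - 3)(x - 5)(x - 7) / 105
Then q(x) = 43·L_0(x) + 201·L_1(x) + 575·L_2(x) + 1751·L_3(x).
Expanding and collecting terms gives q(x) = 2x^3 - 3x^2 + 5x + 1.
Evaluating at x = 9: q(9) = 1261.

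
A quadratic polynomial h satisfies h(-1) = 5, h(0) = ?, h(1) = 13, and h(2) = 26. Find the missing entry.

6

On equispaced nodes a degree-2 polynomial has vanishing third forward difference, so
  - h(-1) + 3·h(0) - 3·h(1) + h(2) = 0.
Substituting the known values and solving for h(0):
  3·h(0) = 18
  h(0) = 6.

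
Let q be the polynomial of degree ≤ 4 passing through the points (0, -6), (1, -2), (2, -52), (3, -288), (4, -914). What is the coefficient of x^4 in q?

-3

Write q(x) = ax^4 + bx^3 + cx^2 + dx + e. Substituting each data point gives a linear system:
  e = -6
  a + b + c + d + e = -2
  16a + 8b + 4c + 2d + e = -52
  81a + 27b + 9c + 3d + e = -288
  256a + 64b + 16c + 4d + e = -914
Solving the system yields a = -3, b = -4, c = 6, d = 5, e = -6.
So q(x) = -3x^4 - 4x^3 + 6x^2 + 5x - 6.
The leading coefficient is -3.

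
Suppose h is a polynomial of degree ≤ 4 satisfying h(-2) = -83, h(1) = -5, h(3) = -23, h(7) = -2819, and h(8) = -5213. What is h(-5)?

Using the Lagrange interpolation formula with nodes -2, 1, 3, 7, 8:
  L_0(x) = (x - 1)(x - 3)(x - 7)(x - 8) / 1350
  L_1(x) = (x + 2)(x - 3)(x - 7)(x - 8) / -252
  L_2(x) = (x + 2)(x - 1)(x - 7)(x - 8) / 200
  L_3(x) = (x + 2)(x - 1)(x - 3)(x - 8) / -216
  L_4(x) = (x + 2)(x - 1)(x - 3)(x - 7) / 350
Then h(x) = -83·L_0(x) - 5·L_1(x) - 23·L_2(x) - 2819·L_3(x) - 5213·L_4(x).
Expanding and collecting terms gives h(x) = -2x^4 + 6x^3 - x^2 - 3x - 5.
Evaluating at x = -5: h(-5) = -2015.

-2015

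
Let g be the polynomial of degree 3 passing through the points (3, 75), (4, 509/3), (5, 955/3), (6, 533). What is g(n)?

g(n) = 2n^3 + 3n^2 - (1/3)n - 5

Using the Lagrange interpolation formula with nodes 3, 4, 5, 6:
  L_0(n) = (n - 4)(n - 5)(n - 6) / -6
  L_1(n) = (n - 3)(n - 5)(n - 6) / 2
  L_2(n) = (n - 3)(n - 4)(n - 6) / -2
  L_3(n) = (n - 3)(n - 4)(n - 5) / 6
Then g(n) = 75·L_0(n) + 509/3·L_1(n) + 955/3·L_2(n) + 533·L_3(n).
Expanding and collecting terms gives g(n) = 2n^3 + 3n^2 - (1/3)n - 5.
Check: g(3) = 75. ✓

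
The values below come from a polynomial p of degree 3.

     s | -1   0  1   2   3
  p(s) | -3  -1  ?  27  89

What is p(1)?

3

On equispaced nodes a degree-3 polynomial has vanishing fourth forward difference, so
  p(-1) - 4·p(0) + 6·p(1) - 4·p(2) + p(3) = 0.
Substituting the known values and solving for p(1):
  6·p(1) = 18
  p(1) = 3.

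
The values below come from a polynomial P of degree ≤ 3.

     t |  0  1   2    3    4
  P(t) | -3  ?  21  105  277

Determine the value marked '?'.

-5

On equispaced nodes a degree-3 polynomial has vanishing fourth forward difference, so
  P(0) - 4·P(1) + 6·P(2) - 4·P(3) + P(4) = 0.
Substituting the known values and solving for P(1):
  -4·P(1) = 20
  P(1) = -5.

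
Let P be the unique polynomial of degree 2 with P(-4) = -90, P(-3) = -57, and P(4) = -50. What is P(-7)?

Using the Lagrange interpolation formula with nodes -4, -3, 4:
  L_0(t) = (t + 3)(t - 4) / 8
  L_1(t) = (t + 4)(t - 4) / -7
  L_2(t) = (t + 4)(t + 3) / 56
Then P(t) = -90·L_0(t) - 57·L_1(t) - 50·L_2(t).
Expanding and collecting terms gives P(t) = -4t^2 + 5t - 6.
Evaluating at t = -7: P(-7) = -237.

-237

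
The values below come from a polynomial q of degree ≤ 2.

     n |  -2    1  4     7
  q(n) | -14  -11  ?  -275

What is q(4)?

On equispaced nodes a degree-2 polynomial has vanishing third forward difference, so
  - q(-2) + 3·q(1) - 3·q(4) + q(7) = 0.
Substituting the known values and solving for q(4):
  -3·q(4) = 294
  q(4) = -98.

-98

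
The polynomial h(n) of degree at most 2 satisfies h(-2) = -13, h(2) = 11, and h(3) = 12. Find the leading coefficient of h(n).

-1

Write h(n) = an^2 + bn + c. Substituting each data point gives a linear system:
  4a - 2b + c = -13
  4a + 2b + c = 11
  9a + 3b + c = 12
Solving the system yields a = -1, b = 6, c = 3.
So h(n) = -n^2 + 6n + 3.
The leading coefficient is -1.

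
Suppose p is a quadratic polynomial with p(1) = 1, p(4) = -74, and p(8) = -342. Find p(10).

-548

Write p(t) = at^2 + bt + c. Substituting each data point gives a linear system:
  a + b + c = 1
  16a + 4b + c = -74
  64a + 8b + c = -342
Solving the system yields a = -6, b = 5, c = 2.
So p(t) = -6t^2 + 5t + 2.
Then p(10) = -548.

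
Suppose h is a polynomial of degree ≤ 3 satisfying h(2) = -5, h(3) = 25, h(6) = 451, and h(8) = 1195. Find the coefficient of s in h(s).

-2

Write h(s) = as^3 + bs^2 + cs + d. Substituting each data point gives a linear system:
  8a + 4b + 2c + d = -5
  27a + 9b + 3c + d = 25
  216a + 36b + 6c + d = 451
  512a + 64b + 8c + d = 1195
Solving the system yields a = 3, b = -5, c = -2, d = -5.
So h(s) = 3s^3 - 5s^2 - 2s - 5.
The coefficient of s is -2.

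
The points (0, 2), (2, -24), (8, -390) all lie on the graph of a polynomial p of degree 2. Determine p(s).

p(s) = -6s^2 - s + 2

Write p(s) = as^2 + bs + c. Substituting each data point gives a linear system:
  c = 2
  4a + 2b + c = -24
  64a + 8b + c = -390
Solving the system yields a = -6, b = -1, c = 2.
So p(s) = -6s^2 - s + 2.
Check: p(0) = 2. ✓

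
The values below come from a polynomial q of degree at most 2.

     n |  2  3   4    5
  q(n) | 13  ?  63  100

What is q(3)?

The 3 known points determine the degree-2 polynomial uniquely.
Write q(n) = an^2 + bn + c. Substituting each data point gives a linear system:
  4a + 2b + c = 13
  16a + 4b + c = 63
  25a + 5b + c = 100
Solving the system yields a = 4, b = 1, c = -5.
So q(n) = 4n^2 + n - 5.
Then q(3) = 34.

34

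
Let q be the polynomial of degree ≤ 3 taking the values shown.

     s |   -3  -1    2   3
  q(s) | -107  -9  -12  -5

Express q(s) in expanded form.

q(s) = 2s^3 - 6s^2 - s - 2

Using the Lagrange interpolation formula with nodes -3, -1, 2, 3:
  L_0(s) = (s + 1)(s - 2)(s - 3) / -60
  L_1(s) = (s + 3)(s - 2)(s - 3) / 24
  L_2(s) = (s + 3)(s + 1)(s - 3) / -15
  L_3(s) = (s + 3)(s + 1)(s - 2) / 24
Then q(s) = -107·L_0(s) - 9·L_1(s) - 12·L_2(s) - 5·L_3(s).
Expanding and collecting terms gives q(s) = 2s³ - 6s² - s - 2.
Check: q(3) = -5. ✓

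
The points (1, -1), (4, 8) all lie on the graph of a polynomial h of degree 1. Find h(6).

14

Using the Lagrange interpolation formula with nodes 1, 4:
  L_0(n) = (n - 4) / -3
  L_1(n) = (n - 1) / 3
Then h(n) = -1·L_0(n) + 8·L_1(n).
Expanding and collecting terms gives h(n) = 3n - 4.
Evaluating at n = 6: h(6) = 14.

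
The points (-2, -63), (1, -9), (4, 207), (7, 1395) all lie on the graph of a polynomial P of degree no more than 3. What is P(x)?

P(x) = 5x^3 - 6x^2 - 3x - 5

Write P(x) = ax^3 + bx^2 + cx + d. Substituting each data point gives a linear system:
  -8a + 4b - 2c + d = -63
  a + b + c + d = -9
  64a + 16b + 4c + d = 207
  343a + 49b + 7c + d = 1395
Solving the system yields a = 5, b = -6, c = -3, d = -5.
So P(x) = 5x³ - 6x² - 3x - 5.
Check: P(7) = 1395. ✓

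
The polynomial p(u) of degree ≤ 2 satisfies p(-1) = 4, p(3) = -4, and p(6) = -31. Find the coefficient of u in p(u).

0

Write p(u) = au^2 + bu + c. Substituting each data point gives a linear system:
  a - b + c = 4
  9a + 3b + c = -4
  36a + 6b + c = -31
Solving the system yields a = -1, b = 0, c = 5.
So p(u) = -u² + 5.
The coefficient of u is 0.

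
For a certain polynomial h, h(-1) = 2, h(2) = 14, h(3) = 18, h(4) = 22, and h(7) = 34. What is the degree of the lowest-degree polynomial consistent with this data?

1

Divided differences on the nodes -1, 2, 3, 4, 7:
  order 0: 2  14  18  22  34
  order 1: 4  4  4  4
  order 2: 0  0  0
  order 3: 0  0
  order 4: 0
The order-1 divided differences are all 4 (nonzero) and every higher order vanishes, so the data lies on a polynomial of degree exactly 1.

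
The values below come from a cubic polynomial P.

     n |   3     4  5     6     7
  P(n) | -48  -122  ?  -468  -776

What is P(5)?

-256

On equispaced nodes a degree-3 polynomial has vanishing fourth forward difference, so
  P(3) - 4·P(4) + 6·P(5) - 4·P(6) + P(7) = 0.
Substituting the known values and solving for P(5):
  6·P(5) = -1536
  P(5) = -256.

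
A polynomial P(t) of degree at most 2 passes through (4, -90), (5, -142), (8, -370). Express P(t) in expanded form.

Write P(t) = at^2 + bt + c. Substituting each data point gives a linear system:
  16a + 4b + c = -90
  25a + 5b + c = -142
  64a + 8b + c = -370
Solving the system yields a = -6, b = 2, c = -2.
So P(t) = -6t² + 2t - 2.
Check: P(5) = -142. ✓

P(t) = -6t^2 + 2t - 2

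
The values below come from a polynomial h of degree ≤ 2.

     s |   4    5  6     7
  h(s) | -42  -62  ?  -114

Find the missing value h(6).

-86

On equispaced nodes a degree-2 polynomial has vanishing third forward difference, so
  - h(4) + 3·h(5) - 3·h(6) + h(7) = 0.
Substituting the known values and solving for h(6):
  -3·h(6) = 258
  h(6) = -86.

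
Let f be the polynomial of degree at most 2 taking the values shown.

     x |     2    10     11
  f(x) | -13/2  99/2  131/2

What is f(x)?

f(x) = x^2 - 5x - 1/2

Using the Lagrange interpolation formula with nodes 2, 10, 11:
  L_0(x) = (x - 10)(x - 11) / 72
  L_1(x) = (x - 2)(x - 11) / -8
  L_2(x) = (x - 2)(x - 10) / 9
Then f(x) = -13/2·L_0(x) + 99/2·L_1(x) + 131/2·L_2(x).
Expanding and collecting terms gives f(x) = x² - 5x - 1/2.
Check: f(10) = 99/2. ✓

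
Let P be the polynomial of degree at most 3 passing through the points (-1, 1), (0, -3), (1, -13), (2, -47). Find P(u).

Write P(u) = au^3 + bu^2 + cu + d. Substituting each data point gives a linear system:
  -a + b - c + d = 1
  d = -3
  a + b + c + d = -13
  8a + 4b + 2c + d = -47
Solving the system yields a = -3, b = -3, c = -4, d = -3.
So P(u) = -3u^3 - 3u^2 - 4u - 3.
Check: P(1) = -13. ✓

P(u) = -3u^3 - 3u^2 - 4u - 3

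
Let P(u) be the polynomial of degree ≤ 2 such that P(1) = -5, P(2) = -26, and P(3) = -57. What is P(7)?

-281

Using the Lagrange interpolation formula with nodes 1, 2, 3:
  L_0(u) = (u - 2)(u - 3) / 2
  L_1(u) = (u - 1)(u - 3) / -1
  L_2(u) = (u - 1)(u - 2) / 2
Then P(u) = -5·L_0(u) - 26·L_1(u) - 57·L_2(u).
Expanding and collecting terms gives P(u) = -5u² - 6u + 6.
Evaluating at u = 7: P(7) = -281.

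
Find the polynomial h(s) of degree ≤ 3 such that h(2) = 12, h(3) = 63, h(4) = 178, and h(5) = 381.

Write h(s) = as^3 + bs^2 + cs + d. Substituting each data point gives a linear system:
  8a + 4b + 2c + d = 12
  27a + 9b + 3c + d = 63
  64a + 16b + 4c + d = 178
  125a + 25b + 5c + d = 381
Solving the system yields a = 4, b = -4, c = -5, d = 6.
So h(s) = 4s³ - 4s² - 5s + 6.
Check: h(2) = 12. ✓

h(s) = 4s^3 - 4s^2 - 5s + 6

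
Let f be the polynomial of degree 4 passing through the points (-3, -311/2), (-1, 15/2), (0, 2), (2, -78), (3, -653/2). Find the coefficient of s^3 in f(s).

Write f(s) = as^4 + bs^3 + cs^2 + ds + e. Substituting each data point gives a linear system:
  81a - 27b + 9c - 3d + e = -311/2
  a - b + c - d + e = 15/2
  e = 2
  16a + 8b + 4c + 2d + e = -78
  81a + 27b + 9c + 3d + e = -653/2
Solving the system yields a = -3, b = -5/2, c = 0, d = -6, e = 2.
So f(s) = -3s⁴ - (5/2)s³ - 6s + 2.
The coefficient of s^3 is -5/2.

-5/2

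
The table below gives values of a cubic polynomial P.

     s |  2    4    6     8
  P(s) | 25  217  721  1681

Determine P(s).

P(s) = 3s^3 + 3s^2 - 6s + 1

Using the Lagrange interpolation formula with nodes 2, 4, 6, 8:
  L_0(s) = (s - 4)(s - 6)(s - 8) / -48
  L_1(s) = (s - 2)(s - 6)(s - 8) / 16
  L_2(s) = (s - 2)(s - 4)(s - 8) / -16
  L_3(s) = (s - 2)(s - 4)(s - 6) / 48
Then P(s) = 25·L_0(s) + 217·L_1(s) + 721·L_2(s) + 1681·L_3(s).
Expanding and collecting terms gives P(s) = 3s^3 + 3s^2 - 6s + 1.
Check: P(2) = 25. ✓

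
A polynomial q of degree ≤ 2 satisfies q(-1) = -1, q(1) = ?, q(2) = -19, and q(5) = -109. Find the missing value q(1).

The 3 known points determine the degree-2 polynomial uniquely.
Write q(s) = as^2 + bs + c. Substituting each data point gives a linear system:
  a - b + c = -1
  4a + 2b + c = -19
  25a + 5b + c = -109
Solving the system yields a = -4, b = -2, c = 1.
So q(s) = -4s^2 - 2s + 1.
Then q(1) = -5.

-5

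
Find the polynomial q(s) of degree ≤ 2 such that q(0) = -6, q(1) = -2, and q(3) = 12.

Write q(s) = as^2 + bs + c. Substituting each data point gives a linear system:
  c = -6
  a + b + c = -2
  9a + 3b + c = 12
Solving the system yields a = 1, b = 3, c = -6.
So q(s) = s^2 + 3s - 6.
Check: q(3) = 12. ✓

q(s) = s^2 + 3s - 6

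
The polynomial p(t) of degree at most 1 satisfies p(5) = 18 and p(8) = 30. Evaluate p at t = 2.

6

Write p(t) = at + b. Substituting each data point gives a linear system:
  5a + b = 18
  8a + b = 30
Solving the system yields a = 4, b = -2.
So p(t) = 4t - 2.
Then p(2) = 6.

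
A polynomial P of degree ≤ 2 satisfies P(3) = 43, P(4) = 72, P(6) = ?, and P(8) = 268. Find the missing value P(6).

154

The 3 known points determine the degree-2 polynomial uniquely.
Write P(x) = ax^2 + bx + c. Substituting each data point gives a linear system:
  9a + 3b + c = 43
  16a + 4b + c = 72
  64a + 8b + c = 268
Solving the system yields a = 4, b = 1, c = 4.
So P(x) = 4x^2 + x + 4.
Then P(6) = 154.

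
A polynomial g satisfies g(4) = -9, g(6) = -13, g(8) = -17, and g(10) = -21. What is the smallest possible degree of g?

1

Forward differences of the values at n = 4, 6, 8, 10:
  g  : -9  -13  -17  -21
  Δ  : -4  -4  -4
  Δ^2: 0  0
  Δ^3: 0
The first differences are constant (-4) and nonzero, while all higher differences vanish, so the minimal degree is 1.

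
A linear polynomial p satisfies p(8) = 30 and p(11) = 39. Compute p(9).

Using the Lagrange interpolation formula with nodes 8, 11:
  L_0(x) = (x - 11) / -3
  L_1(x) = (x - 8) / 3
Then p(x) = 30·L_0(x) + 39·L_1(x).
Expanding and collecting terms gives p(x) = 3x + 6.
Evaluating at x = 9: p(9) = 33.

33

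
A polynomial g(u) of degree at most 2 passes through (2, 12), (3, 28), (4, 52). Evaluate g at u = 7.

Forward differences of the values at u = 2, 3, 4:
  g  : 12  28  52
  Δ  : 16  24
  Δ^2: 8
The second differences are constant, confirming degree 2.
Interpolating (Newton forward form) and evaluating at u = 7 gives g(7) = 172.

172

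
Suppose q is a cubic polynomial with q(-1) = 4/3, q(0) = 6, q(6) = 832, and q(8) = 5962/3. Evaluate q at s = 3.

104

Write q(s) = as^3 + bs^2 + cs + d. Substituting each data point gives a linear system:
  -a + b - c + d = 4/3
  d = 6
  216a + 36b + 6c + d = 832
  512a + 64b + 8c + d = 5962/3
Solving the system yields a = 4, b = -1, c = -1/3, d = 6.
So q(s) = 4s^3 - s^2 - (1/3)s + 6.
Then q(3) = 104.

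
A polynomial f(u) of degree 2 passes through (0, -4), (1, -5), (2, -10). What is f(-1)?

-7

Forward differences of the values at u = 0, 1, 2:
  f  : -4  -5  -10
  Δ  : -1  -5
  Δ^2: -4
The second differences are constant, confirming degree 2.
Interpolating (Newton forward form) and evaluating at u = -1 gives f(-1) = -7.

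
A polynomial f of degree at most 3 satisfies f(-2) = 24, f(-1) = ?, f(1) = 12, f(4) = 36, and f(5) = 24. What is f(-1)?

The 4 known points determine the degree-3 polynomial uniquely.
Write f(x) = ax^3 + bx^2 + cx + d. Substituting each data point gives a linear system:
  -8a + 4b - 2c + d = 24
  a + b + c + d = 12
  64a + 16b + 4c + d = 36
  125a + 25b + 5c + d = 24
Solving the system yields a = -1, b = 5, c = 4, d = 4.
So f(x) = -x³ + 5x² + 4x + 4.
Then f(-1) = 6.

6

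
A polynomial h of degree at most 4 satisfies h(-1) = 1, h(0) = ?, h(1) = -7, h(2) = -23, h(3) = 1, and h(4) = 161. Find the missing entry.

The 5 known points determine the degree-4 polynomial uniquely.
Write h(u) = au^4 + bu^3 + cu^2 + du + e. Substituting each data point gives a linear system:
  a - b + c - d + e = 1
  a + b + c + d + e = -7
  16a + 8b + 4c + 2d + e = -23
  81a + 27b + 9c + 3d + e = 1
  256a + 64b + 16c + 4d + e = 161
Solving the system yields a = 2, b = -4, c = -6, d = 0, e = 1.
So h(u) = 2u⁴ - 4u³ - 6u² + 1.
Then h(0) = 1.

1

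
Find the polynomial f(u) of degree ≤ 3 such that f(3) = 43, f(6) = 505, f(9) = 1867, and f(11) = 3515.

f(u) = 3u^3 - 4u^2 + u - 5

Write f(u) = au^3 + bu^2 + cu + d. Substituting each data point gives a linear system:
  27a + 9b + 3c + d = 43
  216a + 36b + 6c + d = 505
  729a + 81b + 9c + d = 1867
  1331a + 121b + 11c + d = 3515
Solving the system yields a = 3, b = -4, c = 1, d = -5.
So f(u) = 3u³ - 4u² + u - 5.
Check: f(9) = 1867. ✓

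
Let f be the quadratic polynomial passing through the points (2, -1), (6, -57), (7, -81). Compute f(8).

-109

Write f(s) = as^2 + bs + c. Substituting each data point gives a linear system:
  4a + 2b + c = -1
  36a + 6b + c = -57
  49a + 7b + c = -81
Solving the system yields a = -2, b = 2, c = 3.
So f(s) = -2s² + 2s + 3.
Then f(8) = -109.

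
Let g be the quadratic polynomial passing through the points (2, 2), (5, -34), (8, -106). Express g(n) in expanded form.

Write g(n) = an^2 + bn + c. Substituting each data point gives a linear system:
  4a + 2b + c = 2
  25a + 5b + c = -34
  64a + 8b + c = -106
Solving the system yields a = -2, b = 2, c = 6.
So g(n) = -2n^2 + 2n + 6.
Check: g(2) = 2. ✓

g(n) = -2n^2 + 2n + 6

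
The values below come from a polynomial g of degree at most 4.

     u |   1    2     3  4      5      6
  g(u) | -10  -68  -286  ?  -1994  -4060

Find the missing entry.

The 5 known points determine the degree-4 polynomial uniquely.
Write g(u) = au^4 + bu^3 + cu^2 + du + e. Substituting each data point gives a linear system:
  a + b + c + d + e = -10
  16a + 8b + 4c + 2d + e = -68
  81a + 27b + 9c + 3d + e = -286
  625a + 125b + 25c + 5d + e = -1994
  1296a + 216b + 36c + 6d + e = -4060
Solving the system yields a = -3, b = 0, c = -5, d = 2, e = -4.
So g(u) = -3u⁴ - 5u² + 2u - 4.
Then g(4) = -844.

-844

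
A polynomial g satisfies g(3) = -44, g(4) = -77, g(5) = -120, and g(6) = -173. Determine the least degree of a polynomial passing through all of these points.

2

Forward differences of the values at u = 3, 4, 5, 6:
  g  : -44  -77  -120  -173
  Δ  : -33  -43  -53
  Δ^2: -10  -10
  Δ^3: 0
The second differences are constant (-10) and nonzero, while all higher differences vanish, so the minimal degree is 2.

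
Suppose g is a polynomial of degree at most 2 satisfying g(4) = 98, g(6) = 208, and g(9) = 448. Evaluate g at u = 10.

Write g(u) = au^2 + bu + c. Substituting each data point gives a linear system:
  16a + 4b + c = 98
  36a + 6b + c = 208
  81a + 9b + c = 448
Solving the system yields a = 5, b = 5, c = -2.
So g(u) = 5u² + 5u - 2.
Then g(10) = 548.

548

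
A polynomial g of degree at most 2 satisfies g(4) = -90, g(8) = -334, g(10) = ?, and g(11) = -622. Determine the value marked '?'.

The 3 known points determine the degree-2 polynomial uniquely.
Write g(s) = as^2 + bs + c. Substituting each data point gives a linear system:
  16a + 4b + c = -90
  64a + 8b + c = -334
  121a + 11b + c = -622
Solving the system yields a = -5, b = -1, c = -6.
So g(s) = -5s² - s - 6.
Then g(10) = -516.

-516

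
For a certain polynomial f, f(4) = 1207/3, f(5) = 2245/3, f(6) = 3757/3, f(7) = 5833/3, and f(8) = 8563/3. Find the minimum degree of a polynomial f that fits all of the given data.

Forward differences of the values at t = 4, 5, 6, 7, 8:
  f  : 1207/3  2245/3  3757/3  5833/3  8563/3
  Δ  : 346  504  692  910
  Δ^2: 158  188  218
  Δ^3: 30  30
  Δ^4: 0
The third differences are constant (30) and nonzero, while all higher differences vanish, so the minimal degree is 3.

3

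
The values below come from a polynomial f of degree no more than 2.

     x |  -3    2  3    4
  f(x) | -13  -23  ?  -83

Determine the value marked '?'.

The 3 known points determine the degree-2 polynomial uniquely.
Write f(x) = ax^2 + bx + c. Substituting each data point gives a linear system:
  9a - 3b + c = -13
  4a + 2b + c = -23
  16a + 4b + c = -83
Solving the system yields a = -4, b = -6, c = 5.
So f(x) = -4x^2 - 6x + 5.
Then f(3) = -49.

-49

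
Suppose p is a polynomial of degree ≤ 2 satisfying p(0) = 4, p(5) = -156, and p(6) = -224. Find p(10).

-616

Write p(x) = ax^2 + bx + c. Substituting each data point gives a linear system:
  c = 4
  25a + 5b + c = -156
  36a + 6b + c = -224
Solving the system yields a = -6, b = -2, c = 4.
So p(x) = -6x^2 - 2x + 4.
Then p(10) = -616.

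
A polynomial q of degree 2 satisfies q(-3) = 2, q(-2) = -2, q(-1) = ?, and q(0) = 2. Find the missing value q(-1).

On equispaced nodes a degree-2 polynomial has vanishing third forward difference, so
  - q(-3) + 3·q(-2) - 3·q(-1) + q(0) = 0.
Substituting the known values and solving for q(-1):
  -3·q(-1) = 6
  q(-1) = -2.

-2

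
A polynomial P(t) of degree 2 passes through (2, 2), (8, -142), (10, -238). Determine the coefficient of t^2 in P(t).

Write P(t) = at^2 + bt + c. Substituting each data point gives a linear system:
  4a + 2b + c = 2
  64a + 8b + c = -142
  100a + 10b + c = -238
Solving the system yields a = -3, b = 6, c = 2.
So P(t) = -3t² + 6t + 2.
The leading coefficient is -3.

-3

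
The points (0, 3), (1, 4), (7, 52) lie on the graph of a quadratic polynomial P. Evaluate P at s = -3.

12

Using the Lagrange interpolation formula with nodes 0, 1, 7:
  L_0(s) = (s - 1)(s - 7) / 7
  L_1(s) = s(s - 7) / -6
  L_2(s) = s(s - 1) / 42
Then P(s) = 3·L_0(s) + 4·L_1(s) + 52·L_2(s).
Expanding and collecting terms gives P(s) = s^2 + 3.
Evaluating at s = -3: P(-3) = 12.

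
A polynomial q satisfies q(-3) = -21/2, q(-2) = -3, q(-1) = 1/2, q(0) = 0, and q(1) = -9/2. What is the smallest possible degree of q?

2

Forward differences of the values at u = -3, -2, -1, 0, 1:
  q  : -21/2  -3  1/2  0  -9/2
  Δ  : 15/2  7/2  -1/2  -9/2
  Δ^2: -4  -4  -4
  Δ^3: 0  0
  Δ^4: 0
The second differences are constant (-4) and nonzero, while all higher differences vanish, so the minimal degree is 2.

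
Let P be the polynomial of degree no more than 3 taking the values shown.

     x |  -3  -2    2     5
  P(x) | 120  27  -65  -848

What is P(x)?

P(x) = -6x^3 - 4x^2 + x - 3

Write P(x) = ax^3 + bx^2 + cx + d. Substituting each data point gives a linear system:
  -27a + 9b - 3c + d = 120
  -8a + 4b - 2c + d = 27
  8a + 4b + 2c + d = -65
  125a + 25b + 5c + d = -848
Solving the system yields a = -6, b = -4, c = 1, d = -3.
So P(x) = -6x³ - 4x² + x - 3.
Check: P(-2) = 27. ✓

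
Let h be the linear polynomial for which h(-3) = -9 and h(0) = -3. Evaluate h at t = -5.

-13

Write h(t) = at + b. Substituting each data point gives a linear system:
  -3a + b = -9
  b = -3
Solving the system yields a = 2, b = -3.
So h(t) = 2t - 3.
Then h(-5) = -13.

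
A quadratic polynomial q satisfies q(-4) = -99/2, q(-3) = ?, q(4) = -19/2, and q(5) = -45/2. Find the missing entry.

-61/2

The 3 known points determine the degree-2 polynomial uniquely.
Write q(u) = au^2 + bu + c. Substituting each data point gives a linear system:
  16a - 4b + c = -99/2
  16a + 4b + c = -19/2
  25a + 5b + c = -45/2
Solving the system yields a = -2, b = 5, c = 5/2.
So q(u) = -2u² + 5u + 5/2.
Then q(-3) = -61/2.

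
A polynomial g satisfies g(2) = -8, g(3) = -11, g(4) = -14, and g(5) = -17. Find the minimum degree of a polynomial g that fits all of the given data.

1

Forward differences of the values at x = 2, 3, 4, 5:
  g  : -8  -11  -14  -17
  Δ  : -3  -3  -3
  Δ^2: 0  0
  Δ^3: 0
The first differences are constant (-3) and nonzero, while all higher differences vanish, so the minimal degree is 1.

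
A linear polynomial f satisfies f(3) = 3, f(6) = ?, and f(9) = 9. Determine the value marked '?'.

The 2 known points determine the degree-1 polynomial uniquely.
Write f(n) = an + b. Substituting each data point gives a linear system:
  3a + b = 3
  9a + b = 9
Solving the system yields a = 1, b = 0.
So f(n) = n.
Then f(6) = 6.

6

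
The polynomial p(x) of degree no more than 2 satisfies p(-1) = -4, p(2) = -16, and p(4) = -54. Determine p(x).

Write p(x) = ax^2 + bx + c. Substituting each data point gives a linear system:
  a - b + c = -4
  4a + 2b + c = -16
  16a + 4b + c = -54
Solving the system yields a = -3, b = -1, c = -2.
So p(x) = -3x² - x - 2.
Check: p(4) = -54. ✓

p(x) = -3x^2 - x - 2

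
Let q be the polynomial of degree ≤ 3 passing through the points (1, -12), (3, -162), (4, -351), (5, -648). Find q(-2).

3

Write q(n) = an^3 + bn^2 + cn + d. Substituting each data point gives a linear system:
  a + b + c + d = -12
  27a + 9b + 3c + d = -162
  64a + 16b + 4c + d = -351
  125a + 25b + 5c + d = -648
Solving the system yields a = -4, b = -6, c = 1, d = -3.
So q(n) = -4n^3 - 6n^2 + n - 3.
Then q(-2) = 3.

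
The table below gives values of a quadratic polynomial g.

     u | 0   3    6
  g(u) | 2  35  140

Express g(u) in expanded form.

Using the Lagrange interpolation formula with nodes 0, 3, 6:
  L_0(u) = (u - 3)(u - 6) / 18
  L_1(u) = u(u - 6) / -9
  L_2(u) = u(u - 3) / 18
Then g(u) = 2·L_0(u) + 35·L_1(u) + 140·L_2(u).
Expanding and collecting terms gives g(u) = 4u^2 - u + 2.
Check: g(0) = 2. ✓

g(u) = 4u^2 - u + 2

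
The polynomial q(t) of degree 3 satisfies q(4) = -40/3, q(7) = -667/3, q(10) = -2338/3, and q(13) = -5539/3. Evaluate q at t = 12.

Using the Lagrange interpolation formula with nodes 4, 7, 10, 13:
  L_0(t) = (t - 7)(t - 10)(t - 13) / -162
  L_1(t) = (t - 4)(t - 10)(t - 13) / 54
  L_2(t) = (t - 4)(t - 7)(t - 13) / -54
  L_3(t) = (t - 4)(t - 7)(t - 10) / 162
Then q(t) = -40/3·L_0(t) - 667/3·L_1(t) - 2338/3·L_2(t) - 5539/3·L_3(t).
Expanding and collecting terms gives q(t) = -t^3 + (5/3)t^2 + 5t + 4.
Evaluating at t = 12: q(12) = -1424.

-1424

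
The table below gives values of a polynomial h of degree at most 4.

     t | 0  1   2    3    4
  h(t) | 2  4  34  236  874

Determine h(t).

Using the Lagrange interpolation formula with nodes 0, 1, 2, 3, 4:
  L_0(t) = (t - 1)(t - 2)(t - 3)(t - 4) / 24
  L_1(t) = t(t - 2)(t - 3)(t - 4) / -6
  L_2(t) = t(t - 1)(t - 3)(t - 4) / 4
  L_3(t) = t(t - 1)(t - 2)(t - 4) / -6
  L_4(t) = t(t - 1)(t - 2)(t - 3) / 24
Then h(t) = 2·L_0(t) + 4·L_1(t) + 34·L_2(t) + 236·L_3(t) + 874·L_4(t).
Expanding and collecting terms gives h(t) = 5t⁴ - 6t³ - 3t² + 6t + 2.
Check: h(3) = 236. ✓

h(t) = 5t^4 - 6t^3 - 3t^2 + 6t + 2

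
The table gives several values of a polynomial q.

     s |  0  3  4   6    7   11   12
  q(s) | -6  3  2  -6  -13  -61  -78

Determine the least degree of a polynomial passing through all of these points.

2

Divided differences on the nodes 0, 3, 4, 6, 7, 11, 12:
  order 0: -6  3  2  -6  -13  -61  -78
  order 1: 3  -1  -4  -7  -12  -17
  order 2: -1  -1  -1  -1  -1
  order 3: 0  0  0  0
  order 4: 0  0  0
  order 5: 0  0
  order 6: 0
The order-2 divided differences are all -1 (nonzero) and every higher order vanishes, so the data lies on a polynomial of degree exactly 2.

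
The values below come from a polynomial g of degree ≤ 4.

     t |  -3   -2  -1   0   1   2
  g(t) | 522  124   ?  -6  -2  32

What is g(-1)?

The 5 known points determine the degree-4 polynomial uniquely.
Write g(t) = at^4 + bt^3 + ct^2 + dt + e. Substituting each data point gives a linear system:
  81a - 27b + 9c - 3d + e = 522
  16a - 8b + 4c - 2d + e = 124
  e = -6
  a + b + c + d + e = -2
  16a + 8b + 4c + 2d + e = 32
Solving the system yields a = 4, b = -6, c = 5, d = 1, e = -6.
So g(t) = 4t^4 - 6t^3 + 5t^2 + t - 6.
Then g(-1) = 8.

8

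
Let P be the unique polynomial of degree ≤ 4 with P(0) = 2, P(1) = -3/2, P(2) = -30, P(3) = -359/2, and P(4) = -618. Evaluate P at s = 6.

-3394

Forward differences of the values at s = 0, 1, 2, 3, 4:
  P  : 2  -3/2  -30  -359/2  -618
  Δ  : -7/2  -57/2  -299/2  -877/2
  Δ^2: -25  -121  -289
  Δ^3: -96  -168
  Δ^4: -72
The fourth differences are constant, confirming degree 4.
Interpolating (Newton forward form) and evaluating at s = 6 gives P(6) = -3394.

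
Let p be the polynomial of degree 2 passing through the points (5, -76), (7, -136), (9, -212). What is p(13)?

Using the Lagrange interpolation formula with nodes 5, 7, 9:
  L_0(t) = (t - 7)(t - 9) / 8
  L_1(t) = (t - 5)(t - 9) / -4
  L_2(t) = (t - 5)(t - 7) / 8
Then p(t) = -76·L_0(t) - 136·L_1(t) - 212·L_2(t).
Expanding and collecting terms gives p(t) = -2t² - 6t + 4.
Evaluating at t = 13: p(13) = -412.

-412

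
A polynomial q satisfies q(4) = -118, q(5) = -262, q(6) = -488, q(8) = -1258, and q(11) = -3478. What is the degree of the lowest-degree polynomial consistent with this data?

Divided differences on the nodes 4, 5, 6, 8, 11:
  order 0: -118  -262  -488  -1258  -3478
  order 1: -144  -226  -385  -740
  order 2: -41  -53  -71
  order 3: -3  -3
  order 4: 0
The order-3 divided differences are all -3 (nonzero) and every higher order vanishes, so the data lies on a polynomial of degree exactly 3.

3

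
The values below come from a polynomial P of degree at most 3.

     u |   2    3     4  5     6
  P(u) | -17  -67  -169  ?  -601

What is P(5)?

On equispaced nodes a degree-3 polynomial has vanishing fourth forward difference, so
  P(2) - 4·P(3) + 6·P(4) - 4·P(5) + P(6) = 0.
Substituting the known values and solving for P(5):
  -4·P(5) = 1364
  P(5) = -341.

-341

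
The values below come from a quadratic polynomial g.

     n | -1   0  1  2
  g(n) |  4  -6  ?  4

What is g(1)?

-6

The 3 known points determine the degree-2 polynomial uniquely.
Write g(n) = an^2 + bn + c. Substituting each data point gives a linear system:
  a - b + c = 4
  c = -6
  4a + 2b + c = 4
Solving the system yields a = 5, b = -5, c = -6.
So g(n) = 5n^2 - 5n - 6.
Then g(1) = -6.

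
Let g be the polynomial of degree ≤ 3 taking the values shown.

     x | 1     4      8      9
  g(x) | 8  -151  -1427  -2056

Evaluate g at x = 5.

-320

Write g(x) = ax^3 + bx^2 + cx + d. Substituting each data point gives a linear system:
  a + b + c + d = 8
  64a + 16b + 4c + d = -151
  512a + 64b + 8c + d = -1427
  729a + 81b + 9c + d = -2056
Solving the system yields a = -3, b = 1, c = 5, d = 5.
So g(x) = -3x^3 + x^2 + 5x + 5.
Then g(5) = -320.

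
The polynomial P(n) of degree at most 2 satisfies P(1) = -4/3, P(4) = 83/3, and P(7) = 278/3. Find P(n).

Using the Lagrange interpolation formula with nodes 1, 4, 7:
  L_0(n) = (n - 4)(n - 7) / 18
  L_1(n) = (n - 1)(n - 7) / -9
  L_2(n) = (n - 1)(n - 4) / 18
Then P(n) = -4/3·L_0(n) + 83/3·L_1(n) + 278/3·L_2(n).
Expanding and collecting terms gives P(n) = 2n² - (1/3)n - 3.
Check: P(4) = 83/3. ✓

P(n) = 2n^2 - (1/3)n - 3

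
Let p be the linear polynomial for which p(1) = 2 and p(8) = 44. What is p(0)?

-4

Using the Lagrange interpolation formula with nodes 1, 8:
  L_0(u) = (u - 8) / -7
  L_1(u) = (u - 1) / 7
Then p(u) = 2·L_0(u) + 44·L_1(u).
Expanding and collecting terms gives p(u) = 6u - 4.
Evaluating at u = 0: p(0) = -4.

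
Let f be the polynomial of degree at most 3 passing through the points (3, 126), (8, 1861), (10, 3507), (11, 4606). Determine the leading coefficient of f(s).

Write f(s) = as^3 + bs^2 + cs + d. Substituting each data point gives a linear system:
  27a + 9b + 3c + d = 126
  512a + 64b + 8c + d = 1861
  1000a + 100b + 10c + d = 3507
  1331a + 121b + 11c + d = 4606
Solving the system yields a = 3, b = 5, c = 1, d = -3.
So f(s) = 3s³ + 5s² + s - 3.
The leading coefficient is 3.

3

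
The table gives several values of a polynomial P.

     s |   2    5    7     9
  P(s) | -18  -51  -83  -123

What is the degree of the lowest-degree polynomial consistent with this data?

2

Divided differences on the nodes 2, 5, 7, 9:
  order 0: -18  -51  -83  -123
  order 1: -11  -16  -20
  order 2: -1  -1
  order 3: 0
The order-2 divided differences are all -1 (nonzero) and every higher order vanishes, so the data lies on a polynomial of degree exactly 2.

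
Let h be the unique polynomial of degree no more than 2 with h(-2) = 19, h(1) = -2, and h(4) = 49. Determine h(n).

Using the Lagrange interpolation formula with nodes -2, 1, 4:
  L_0(n) = (n - 1)(n - 4) / 18
  L_1(n) = (n + 2)(n - 4) / -9
  L_2(n) = (n + 2)(n - 1) / 18
Then h(n) = 19·L_0(n) - 2·L_1(n) + 49·L_2(n).
Expanding and collecting terms gives h(n) = 4n² - 3n - 3.
Check: h(4) = 49. ✓

h(n) = 4n^2 - 3n - 3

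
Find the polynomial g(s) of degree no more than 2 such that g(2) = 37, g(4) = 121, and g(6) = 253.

g(s) = 6s^2 + 6s + 1

Using the Lagrange interpolation formula with nodes 2, 4, 6:
  L_0(s) = (s - 4)(s - 6) / 8
  L_1(s) = (s - 2)(s - 6) / -4
  L_2(s) = (s - 2)(s - 4) / 8
Then g(s) = 37·L_0(s) + 121·L_1(s) + 253·L_2(s).
Expanding and collecting terms gives g(s) = 6s² + 6s + 1.
Check: g(4) = 121. ✓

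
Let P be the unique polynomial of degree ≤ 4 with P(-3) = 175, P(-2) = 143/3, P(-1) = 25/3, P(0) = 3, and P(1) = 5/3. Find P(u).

Using the Lagrange interpolation formula with nodes -3, -2, -1, 0, 1:
  L_0(u) = (u + 2)(u + 1)u(u - 1) / 24
  L_1(u) = (u + 3)(u + 1)u(u - 1) / -6
  L_2(u) = (u + 3)(u + 2)u(u - 1) / 4
  L_3(u) = (u + 3)(u + 2)(u + 1)(u - 1) / -6
  L_4(u) = (u + 3)(u + 2)(u + 1)u / 24
Then P(u) = 175·L_0(u) + 143/3·L_1(u) + 25/3·L_2(u) + 3·L_3(u) + 5/3·L_4(u).
Expanding and collecting terms gives P(u) = u^4 - 3u^3 + u^2 - (1/3)u + 3.
Check: P(-3) = 175. ✓

P(u) = u^4 - 3u^3 + u^2 - (1/3)u + 3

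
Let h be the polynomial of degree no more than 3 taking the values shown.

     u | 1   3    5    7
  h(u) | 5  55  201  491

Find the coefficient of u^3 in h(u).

Write h(u) = au^3 + bu^2 + cu + d. Substituting each data point gives a linear system:
  a + b + c + d = 5
  27a + 9b + 3c + d = 55
  125a + 25b + 5c + d = 201
  343a + 49b + 7c + d = 491
Solving the system yields a = 1, b = 3, c = 0, d = 1.
So h(u) = u³ + 3u² + 1.
The leading coefficient is 1.

1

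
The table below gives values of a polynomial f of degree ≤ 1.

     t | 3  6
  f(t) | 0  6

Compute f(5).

Write f(t) = at + b. Substituting each data point gives a linear system:
  3a + b = 0
  6a + b = 6
Solving the system yields a = 2, b = -6.
So f(t) = 2t - 6.
Then f(5) = 4.

4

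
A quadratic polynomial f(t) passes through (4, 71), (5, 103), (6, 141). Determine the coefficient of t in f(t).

Write f(t) = at^2 + bt + c. Substituting each data point gives a linear system:
  16a + 4b + c = 71
  25a + 5b + c = 103
  36a + 6b + c = 141
Solving the system yields a = 3, b = 5, c = 3.
So f(t) = 3t^2 + 5t + 3.
The coefficient of t is 5.

5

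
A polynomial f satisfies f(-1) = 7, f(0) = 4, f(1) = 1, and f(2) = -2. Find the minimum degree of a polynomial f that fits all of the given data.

Forward differences of the values at x = -1, 0, 1, 2:
  f  : 7  4  1  -2
  Δ  : -3  -3  -3
  Δ^2: 0  0
  Δ^3: 0
The first differences are constant (-3) and nonzero, while all higher differences vanish, so the minimal degree is 1.

1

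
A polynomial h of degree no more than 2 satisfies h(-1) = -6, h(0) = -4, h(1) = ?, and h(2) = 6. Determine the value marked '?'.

0

The 3 known points determine the degree-2 polynomial uniquely.
Write h(t) = at^2 + bt + c. Substituting each data point gives a linear system:
  a - b + c = -6
  c = -4
  4a + 2b + c = 6
Solving the system yields a = 1, b = 3, c = -4.
So h(t) = t^2 + 3t - 4.
Then h(1) = 0.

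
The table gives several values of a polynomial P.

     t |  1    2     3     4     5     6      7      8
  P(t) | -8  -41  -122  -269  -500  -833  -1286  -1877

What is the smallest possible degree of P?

Forward differences of the values at t = 1, 2, 3, 4, 5, 6, 7, 8:
  P  : -8  -41  -122  -269  -500  -833  -1286  -1877
  Δ  : -33  -81  -147  -231  -333  -453  -591
  Δ^2: -48  -66  -84  -102  -120  -138
  Δ^3: -18  -18  -18  -18  -18
  Δ^4: 0  0  0  0
  Δ^5: 0  0  0
  Δ^6: 0  0
  Δ^7: 0
The third differences are constant (-18) and nonzero, while all higher differences vanish, so the minimal degree is 3.

3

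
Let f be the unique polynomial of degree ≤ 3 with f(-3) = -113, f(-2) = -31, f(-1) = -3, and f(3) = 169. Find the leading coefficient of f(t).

Write f(t) = at^3 + bt^2 + ct + d. Substituting each data point gives a linear system:
  -27a + 9b - 3c + d = -113
  -8a + 4b - 2c + d = -31
  -a + b - c + d = -3
  27a + 9b + 3c + d = 169
Solving the system yields a = 5, b = 3, c = 2, d = 1.
So f(t) = 5t³ + 3t² + 2t + 1.
The leading coefficient is 5.

5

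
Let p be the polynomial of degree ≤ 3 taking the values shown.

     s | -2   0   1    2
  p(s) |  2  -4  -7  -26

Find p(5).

-299

Write p(s) = as^3 + bs^2 + cs + d. Substituting each data point gives a linear system:
  -8a + 4b - 2c + d = 2
  d = -4
  a + b + c + d = -7
  8a + 4b + 2c + d = -26
Solving the system yields a = -2, b = -2, c = 1, d = -4.
So p(s) = -2s³ - 2s² + s - 4.
Then p(5) = -299.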